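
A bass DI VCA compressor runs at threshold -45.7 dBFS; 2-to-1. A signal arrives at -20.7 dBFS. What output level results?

The input is 25 dB above the -45.7 dBFS threshold.
At 2:1 the overshoot is divided by 2, leaving 12.5 dB above threshold.
That puts the output at -33.2 dBFS.

-33.2 dBFS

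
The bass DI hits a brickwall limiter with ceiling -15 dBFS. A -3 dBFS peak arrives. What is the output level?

-15 dBFS

The limiter clamps the peak to its -15 dBFS ceiling.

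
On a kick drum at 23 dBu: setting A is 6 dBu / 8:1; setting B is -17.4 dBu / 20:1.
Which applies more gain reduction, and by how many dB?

B, by 23.505 dB

A: GR = 17 − 17/8 = 14.875 dB.
B: GR = 40.4 − 40.4/20 = 38.38 dB.
B reduces 23.505 dB more.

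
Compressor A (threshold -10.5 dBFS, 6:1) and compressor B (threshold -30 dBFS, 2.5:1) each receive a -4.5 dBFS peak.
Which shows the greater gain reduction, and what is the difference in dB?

A: GR = 6 − 6/6 = 5 dB.
B: GR = 25.5 − 25.5/2.5 = 15.3 dB.
B reduces 10.3 dB more.

B, by 10.3 dB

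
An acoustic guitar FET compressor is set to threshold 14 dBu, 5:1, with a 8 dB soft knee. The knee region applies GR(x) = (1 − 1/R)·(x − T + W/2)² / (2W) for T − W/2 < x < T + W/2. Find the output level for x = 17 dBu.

x − T + W/2 = 17 − 14 + 4 = 7.
GR = (1 − 1/5) × 7² / 16 = 0.8 × 49 / 16 = 2.45 dB.
Output = 17 − 2.45 = 14.55 dBu.

14.55 dBu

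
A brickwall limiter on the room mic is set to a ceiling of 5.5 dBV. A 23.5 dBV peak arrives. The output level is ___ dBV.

A brickwall limiter is an ∞:1 compressor: any input above the ceiling is clamped to 5.5 dBV.

5.5 dBV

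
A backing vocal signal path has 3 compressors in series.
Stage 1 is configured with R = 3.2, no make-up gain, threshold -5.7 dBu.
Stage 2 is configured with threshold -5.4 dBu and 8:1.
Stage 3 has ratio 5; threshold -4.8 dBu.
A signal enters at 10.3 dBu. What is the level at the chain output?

-4.8125 dBu

Stage 1: overshoot 16 dB → 16/3.2 = 5 dB → -0.7 dBu.
Stage 2: -0.7 dBu is 4.7 dB over -5.4 dBu; at 8:1 that becomes 0.5875 dB over, giving -4.8125 dBu.
Stage 3: -4.8125 dBu is at or below the -4.8 dBu threshold — no compression; output -4.8125 dBu.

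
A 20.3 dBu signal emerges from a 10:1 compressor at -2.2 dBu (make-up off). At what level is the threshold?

Let T be the threshold. Output overshoot = (input overshoot)/R, so -2.2 − T = (20.3 − T)/10.
10·(-2.2 − T) = 20.3 − T → 9·T = -22 − 20.3 = -42.3.
T = -42.3/9 = -4.7 dBu.

-4.7 dBu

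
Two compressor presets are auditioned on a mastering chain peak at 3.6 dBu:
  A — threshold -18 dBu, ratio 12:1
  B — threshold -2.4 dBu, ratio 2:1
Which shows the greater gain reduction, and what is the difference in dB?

A: overshoot 21.6 dB → output overshoot 1.8 dB → GR 19.8 dB.
B: overshoot 6 dB → output overshoot 3 dB → GR 3 dB.
A applies 16.8 dB more gain reduction.

A, by 16.8 dB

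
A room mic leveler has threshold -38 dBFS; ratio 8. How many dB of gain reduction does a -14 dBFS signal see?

21 dB

-14 dBFS exceeds the threshold by 24 dB.
A 8:1 ratio leaves 3 dB of that excess.
Gain reduction = 24 − 3 = 21 dB.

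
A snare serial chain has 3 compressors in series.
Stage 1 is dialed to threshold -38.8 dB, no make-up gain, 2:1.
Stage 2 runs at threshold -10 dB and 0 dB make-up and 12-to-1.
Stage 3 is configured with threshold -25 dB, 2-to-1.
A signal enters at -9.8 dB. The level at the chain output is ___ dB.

Stage 1: overshoot 29 dB → 29/2 = 14.5 dB → -24.3 dB.
Stage 2: -24.3 dB ≤ -10 dB, so stage 2 doesn't engage; output -24.3 dB.
Stage 3: 0.7 dB above -25 dB, reduced 2:1 to 0.35 dB above → -24.65 dB.

-24.65 dB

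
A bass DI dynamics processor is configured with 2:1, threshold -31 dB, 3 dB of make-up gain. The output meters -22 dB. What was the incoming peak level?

Before make-up, the level was -22 − 3 = -25 dB.
Post-compression overshoot = -25 − (-31) = 6 dB.
Input overshoot = R × output overshoot = 12 dB → input = -31 + 12 = -19 dB.

-19 dB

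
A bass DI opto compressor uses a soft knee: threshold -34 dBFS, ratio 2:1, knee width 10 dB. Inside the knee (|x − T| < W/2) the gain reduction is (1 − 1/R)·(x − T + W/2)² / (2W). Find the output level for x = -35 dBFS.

-35.4 dBFS

x − T + W/2 = -35 − (-34) + 5 = 4.
GR = (1 − 1/2) × 4² / 20 = 0.5 × 16 / 20 = 0.4 dB.
Output = -35 − 0.4 = -35.4 dBFS.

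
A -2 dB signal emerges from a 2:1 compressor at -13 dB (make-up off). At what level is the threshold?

Gain reduction = -2 − (-13) = 11 dB; output overshoot = GR / (R − 1) = 11 / 1 = 11 dB.
Threshold = output − output overshoot = -13 − 11 = -24 dB.

-24 dB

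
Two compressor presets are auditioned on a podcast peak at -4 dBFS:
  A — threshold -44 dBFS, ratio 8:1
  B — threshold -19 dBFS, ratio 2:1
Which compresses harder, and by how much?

A: GR = 40 − 40/8 = 35 dB.
B: GR = 15 − 15/2 = 7.5 dB.
A reduces 27.5 dB more.

A, by 27.5 dB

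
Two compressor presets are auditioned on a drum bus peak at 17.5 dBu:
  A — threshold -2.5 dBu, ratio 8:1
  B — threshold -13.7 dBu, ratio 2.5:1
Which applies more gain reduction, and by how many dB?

B, by 1.22 dB

A: GR = 20 − 20/8 = 17.5 dB.
B: GR = 31.2 − 31.2/2.5 = 18.72 dB.
B reduces 1.22 dB more.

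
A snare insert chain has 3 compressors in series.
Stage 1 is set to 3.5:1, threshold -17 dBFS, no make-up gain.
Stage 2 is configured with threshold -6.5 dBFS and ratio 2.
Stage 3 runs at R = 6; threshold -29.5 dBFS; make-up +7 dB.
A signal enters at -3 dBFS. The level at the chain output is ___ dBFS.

Stage 1: -3 dBFS is 14 dB over -17 dBFS; at 3.5:1 that becomes 4 dB over, giving -13 dBFS.
Stage 2: below threshold (-13 ≤ -6.5); passes unchanged; output -13 dBFS.
Stage 3: -13 dBFS is 16.5 dB over -29.5 dBFS; at 6:1 that becomes 2.75 dB over, giving -26.75 dBFS; +7 dB make-up → -19.75 dBFS.

-19.75 dBFS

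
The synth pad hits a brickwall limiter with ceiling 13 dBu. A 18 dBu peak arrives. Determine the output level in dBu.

At ∞:1, everything above 13 dBu is held at the ceiling.

13 dBu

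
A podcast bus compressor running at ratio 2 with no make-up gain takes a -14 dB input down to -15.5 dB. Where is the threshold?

-17 dB

Input is 3 dB above T (since output overshoot × R = input overshoot: (-15.5 − T)·2 = -14 − T gives T = -17 dB).
Check: -17 + (-14 − (-17))/2 = -17 + 1.5 = -15.5 dB. ✓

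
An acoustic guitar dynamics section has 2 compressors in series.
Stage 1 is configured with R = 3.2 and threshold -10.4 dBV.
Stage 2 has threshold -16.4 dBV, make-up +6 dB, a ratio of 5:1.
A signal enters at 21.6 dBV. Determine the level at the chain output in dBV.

-7.2 dBV

Stage 1: 32 dB above -10.4 dBV, reduced 3.2:1 to 10 dB above → -0.4 dBV.
Stage 2: 16 dB above -16.4 dBV, reduced 5:1 to 3.2 dB above → -13.2 dBV; +6 dB make-up → -7.2 dBV.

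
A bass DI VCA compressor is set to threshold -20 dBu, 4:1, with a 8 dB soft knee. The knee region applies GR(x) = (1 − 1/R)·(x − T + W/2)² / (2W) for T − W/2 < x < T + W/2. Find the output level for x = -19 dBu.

-20.171875 dBu

x − T + W/2 = -19 − (-20) + 4 = 5.
GR = (1 − 1/4) × 5² / 16 = 0.75 × 25 / 16 = 1.171875 dB.
Output = -19 − 1.171875 = -20.171875 dBu.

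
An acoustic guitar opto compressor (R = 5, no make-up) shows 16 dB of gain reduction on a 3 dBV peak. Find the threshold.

-17 dBV

Input is 20 dB above T (since output overshoot × R = input overshoot: (-13 − T)·5 = 3 − T gives T = -17 dBV).
Check: -17 + (3 − (-17))/5 = -17 + 4 = -13 dBV. ✓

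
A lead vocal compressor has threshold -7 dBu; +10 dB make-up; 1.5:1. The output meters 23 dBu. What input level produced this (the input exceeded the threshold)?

23 dBu

Before make-up, the level was 23 − 10 = 13 dBu.
That's 20 dB above the -7 dBu threshold.
Undo the ratio: input overshoot = 20 × 1.5 = 30 dB, giving input = 23 dBu.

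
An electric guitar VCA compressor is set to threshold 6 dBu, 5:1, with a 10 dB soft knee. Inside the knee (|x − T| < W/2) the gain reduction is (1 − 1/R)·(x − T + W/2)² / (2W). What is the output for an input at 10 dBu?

6.76 dBu

x − T + W/2 = 10 − 6 + 5 = 9.
GR = (1 − 1/5) × 9² / 20 = 0.8 × 81 / 20 = 3.24 dB.
Output = 10 − 3.24 = 6.76 dBu.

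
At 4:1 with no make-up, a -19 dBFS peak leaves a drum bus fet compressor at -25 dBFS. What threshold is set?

-27 dBFS

Input is 8 dB above T (since output overshoot × R = input overshoot: (-25 − T)·4 = -19 − T gives T = -27 dBFS).
Check: -27 + (-19 − (-27))/4 = -27 + 2 = -25 dBFS. ✓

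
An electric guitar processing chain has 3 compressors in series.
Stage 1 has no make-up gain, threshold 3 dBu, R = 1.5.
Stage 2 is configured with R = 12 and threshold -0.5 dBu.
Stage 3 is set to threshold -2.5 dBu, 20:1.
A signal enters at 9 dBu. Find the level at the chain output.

Stage 1: 9 dBu is 6 dB over 3 dBu; at 1.5:1 that becomes 4 dB over, giving 7 dBu.
Stage 2: 7 dBu is 7.5 dB over -0.5 dBu; at 12:1 that becomes 0.625 dB over, giving 0.125 dBu.
Stage 3: 0.125 dBu is 2.625 dB over -2.5 dBu; at 20:1 that becomes 0.13125 dB over, giving -2.36875 dBu.

-2.36875 dBu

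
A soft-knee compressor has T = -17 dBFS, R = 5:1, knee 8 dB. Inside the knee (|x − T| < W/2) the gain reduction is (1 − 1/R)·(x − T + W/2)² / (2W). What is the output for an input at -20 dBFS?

-20.05 dBFS

x − T + W/2 = -20 − (-17) + 4 = 1.
GR = (1 − 1/5) × 1² / 16 = 0.8 × 1 / 16 = 0.05 dB.
Output = -20 − 0.05 = -20.05 dBFS.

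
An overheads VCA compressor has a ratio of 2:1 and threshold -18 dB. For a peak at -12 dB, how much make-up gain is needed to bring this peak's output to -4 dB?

11 dB

The peak compresses to -18 + 6/2 = -15 dB.
To reach -4 dB requires -4 − (-15) = 11 dB of make-up.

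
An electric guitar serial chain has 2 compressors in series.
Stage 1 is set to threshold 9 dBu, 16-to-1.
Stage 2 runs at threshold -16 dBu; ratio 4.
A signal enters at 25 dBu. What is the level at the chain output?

-9.5 dBu

Stage 1: 16 dB above 9 dBu, reduced 16:1 to 1 dB above → 10 dBu.
Stage 2: 10 dBu is 26 dB over -16 dBu; at 4:1 that becomes 6.5 dB over, giving -9.5 dBu.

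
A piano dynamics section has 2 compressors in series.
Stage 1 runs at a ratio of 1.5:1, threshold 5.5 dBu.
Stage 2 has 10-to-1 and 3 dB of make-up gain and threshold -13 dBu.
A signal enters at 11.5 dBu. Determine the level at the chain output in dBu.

-7.75 dBu

Stage 1: 6 dB above 5.5 dBu, reduced 1.5:1 to 4 dB above → 9.5 dBu.
Stage 2: 9.5 dBu is 22.5 dB over -13 dBu; at 10:1 that becomes 2.25 dB over, giving -10.75 dBu; +3 dB make-up → -7.75 dBu.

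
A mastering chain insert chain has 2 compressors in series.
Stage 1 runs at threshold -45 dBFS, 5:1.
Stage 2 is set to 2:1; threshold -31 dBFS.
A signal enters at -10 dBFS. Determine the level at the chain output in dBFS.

-38 dBFS

Stage 1: overshoot 35 dB → 35/5 = 7 dB → -38 dBFS.
Stage 2: -38 dBFS ≤ -31 dBFS, so stage 2 doesn't engage; output -38 dBFS.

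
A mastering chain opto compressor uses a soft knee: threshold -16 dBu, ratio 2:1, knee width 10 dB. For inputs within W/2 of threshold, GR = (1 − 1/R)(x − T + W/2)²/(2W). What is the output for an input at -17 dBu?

x − T + W/2 = -17 − (-16) + 5 = 4.
GR = (1 − 1/2) × 4² / 20 = 0.5 × 16 / 20 = 0.4 dB.
Output = -17 − 0.4 = -17.4 dBu.

-17.4 dBu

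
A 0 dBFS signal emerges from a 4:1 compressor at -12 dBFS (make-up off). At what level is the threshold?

Gain reduction = 0 − (-12) = 12 dB; output overshoot = GR / (R − 1) = 12 / 3 = 4 dB.
Threshold = output − output overshoot = -12 − 4 = -16 dBFS.

-16 dBFS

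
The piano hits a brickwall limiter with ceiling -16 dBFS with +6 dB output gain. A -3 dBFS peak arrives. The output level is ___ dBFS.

-10 dBFS

At ∞:1, everything above -16 dBFS is held at the ceiling.
Output gain then adds 6 dB: -16 + 6 = -10 dBFS.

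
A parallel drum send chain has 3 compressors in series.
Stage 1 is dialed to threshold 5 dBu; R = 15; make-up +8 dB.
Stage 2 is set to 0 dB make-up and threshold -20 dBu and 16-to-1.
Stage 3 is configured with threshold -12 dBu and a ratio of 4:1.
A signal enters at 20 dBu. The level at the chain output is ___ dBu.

Stage 1: 20 dBu is 15 dB over 5 dBu; at 15:1 that becomes 1 dB over, giving 6 dBu; +8 dB make-up → 14 dBu.
Stage 2: 34 dB above -20 dBu, reduced 16:1 to 2.125 dB above → -17.875 dBu.
Stage 3: -17.875 dBu is at or below the -12 dBu threshold — no compression; output -17.875 dBu.

-17.875 dBu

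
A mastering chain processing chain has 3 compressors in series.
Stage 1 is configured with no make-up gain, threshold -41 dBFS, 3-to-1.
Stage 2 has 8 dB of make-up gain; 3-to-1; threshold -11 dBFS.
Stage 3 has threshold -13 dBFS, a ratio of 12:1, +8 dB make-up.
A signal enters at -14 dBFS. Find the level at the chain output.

Stage 1: overshoot 27 dB → 27/3 = 9 dB → -32 dBFS.
Stage 2: -32 dBFS ≤ -11 dBFS, so stage 2 doesn't engage; make-up brings it to -24 dBFS.
Stage 3: below threshold (-24 ≤ -13); passes unchanged; make-up brings it to -16 dBFS.

-16 dBFS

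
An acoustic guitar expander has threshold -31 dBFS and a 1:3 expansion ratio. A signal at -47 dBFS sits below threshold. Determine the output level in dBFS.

-79 dBFS

The input is 16 dB below the -31 dBFS threshold.
A 1:3 expander multiplies undershoot by 3: 16 × 3 = 48 dB below threshold.
Output = -31 − 48 = -79 dBFS.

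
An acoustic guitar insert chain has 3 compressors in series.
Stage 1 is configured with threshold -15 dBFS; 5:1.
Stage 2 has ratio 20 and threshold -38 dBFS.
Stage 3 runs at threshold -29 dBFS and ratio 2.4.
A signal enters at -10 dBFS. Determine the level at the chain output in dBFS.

Stage 1: overshoot 5 dB → 5/5 = 1 dB → -14 dBFS.
Stage 2: overshoot 24 dB → 24/20 = 1.2 dB → -36.8 dBFS.
Stage 3: -36.8 dBFS ≤ -29 dBFS, so stage 3 doesn't engage; output -36.8 dBFS.

-36.8 dBFS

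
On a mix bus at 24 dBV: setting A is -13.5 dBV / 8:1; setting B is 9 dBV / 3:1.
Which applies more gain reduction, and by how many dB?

A, by 22.8125 dB

A: 37.5 dB over, compressed to 4.6875 dB over, so 32.8125 dB of GR.
B: 15 dB over, compressed to 5 dB over, so 10 dB of GR.
Difference: 22.8125 dB in favour of A.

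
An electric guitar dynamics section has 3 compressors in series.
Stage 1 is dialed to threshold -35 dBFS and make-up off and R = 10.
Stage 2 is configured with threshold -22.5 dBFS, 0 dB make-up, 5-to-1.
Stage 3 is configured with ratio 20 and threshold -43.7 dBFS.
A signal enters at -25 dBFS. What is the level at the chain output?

Stage 1: overshoot 10 dB → 10/10 = 1 dB → -34 dBFS.
Stage 2: -34 dBFS ≤ -22.5 dBFS, so stage 2 doesn't engage; output -34 dBFS.
Stage 3: 9.7 dB above -43.7 dBFS, reduced 20:1 to 0.485 dB above → -43.215 dBFS.

-43.215 dBFS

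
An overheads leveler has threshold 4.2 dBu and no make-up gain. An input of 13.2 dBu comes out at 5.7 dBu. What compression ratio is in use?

Input overshoot = 13.2 − 4.2 = 9 dB; output overshoot = 5.7 − 4.2 = 1.5 dB.
Ratio = 9 / 1.5 = 6.

6:1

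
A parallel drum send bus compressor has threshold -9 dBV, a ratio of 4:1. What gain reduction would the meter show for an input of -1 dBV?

Overshoot = -1 − (-9) = 8 dB.
After 4:1 compression the overshoot becomes 8/4 = 2 dB.
GR = overshoot in − overshoot out = 8 − 2 = 6 dB.

6 dB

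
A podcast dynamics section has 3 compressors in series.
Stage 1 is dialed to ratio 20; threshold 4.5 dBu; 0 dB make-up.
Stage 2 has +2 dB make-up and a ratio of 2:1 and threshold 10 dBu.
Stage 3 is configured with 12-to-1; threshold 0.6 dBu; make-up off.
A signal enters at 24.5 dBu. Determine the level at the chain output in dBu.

1.175 dBu

Stage 1: 24.5 dBu is 20 dB over 4.5 dBu; at 20:1 that becomes 1 dB over, giving 5.5 dBu.
Stage 2: 5.5 dBu is at or below the 10 dBu threshold — no compression; make-up brings it to 7.5 dBu.
Stage 3: overshoot 6.9 dB → 6.9/12 = 0.575 dB → 1.175 dBu.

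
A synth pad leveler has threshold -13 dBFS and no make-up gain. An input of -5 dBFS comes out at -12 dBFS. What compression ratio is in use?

8:1

Input overshoot = -5 − (-13) = 8 dB; output overshoot = -12 − (-13) = 1 dB.
Ratio = 8 / 1 = 8.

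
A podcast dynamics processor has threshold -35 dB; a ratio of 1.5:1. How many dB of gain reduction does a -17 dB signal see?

The signal is 18 dB above threshold.
A 1.5:1 ratio leaves 12 dB of that excess.
GR = overshoot in − overshoot out = 18 − 12 = 6 dB.

6 dB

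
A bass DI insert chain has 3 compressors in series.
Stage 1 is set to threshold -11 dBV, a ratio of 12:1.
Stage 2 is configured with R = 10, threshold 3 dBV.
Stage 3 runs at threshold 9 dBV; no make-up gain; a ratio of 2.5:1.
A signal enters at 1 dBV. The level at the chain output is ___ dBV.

Stage 1: 1 dBV is 12 dB over -11 dBV; at 12:1 that becomes 1 dB over, giving -10 dBV.
Stage 2: below threshold (-10 ≤ 3); passes unchanged; output -10 dBV.
Stage 3: below threshold (-10 ≤ 9); passes unchanged; output -10 dBV.

-10 dBV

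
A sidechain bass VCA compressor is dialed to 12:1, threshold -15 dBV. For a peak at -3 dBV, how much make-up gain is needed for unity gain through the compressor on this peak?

Overshoot 12 dB → 12/12 = 1 dB after compression, so the compressed level is -15 + 1 = -14 dBV.
Make-up = target − compressed = -3 − (-14) = 11 dB.

11 dB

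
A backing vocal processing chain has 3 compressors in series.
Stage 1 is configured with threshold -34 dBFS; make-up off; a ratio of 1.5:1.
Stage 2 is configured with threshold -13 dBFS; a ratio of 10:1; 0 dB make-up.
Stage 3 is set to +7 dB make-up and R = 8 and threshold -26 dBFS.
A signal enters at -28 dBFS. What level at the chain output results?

-23 dBFS

Stage 1: overshoot 6 dB → 6/1.5 = 4 dB → -30 dBFS.
Stage 2: below threshold (-30 ≤ -13); passes unchanged; output -30 dBFS.
Stage 3: -30 dBFS is at or below the -26 dBFS threshold — no compression; make-up brings it to -23 dBFS.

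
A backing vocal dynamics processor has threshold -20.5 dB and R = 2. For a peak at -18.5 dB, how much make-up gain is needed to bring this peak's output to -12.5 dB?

7 dB

The peak compresses to -20.5 + 2/2 = -19.5 dB.
To reach -12.5 dB requires -12.5 − (-19.5) = 7 dB of make-up.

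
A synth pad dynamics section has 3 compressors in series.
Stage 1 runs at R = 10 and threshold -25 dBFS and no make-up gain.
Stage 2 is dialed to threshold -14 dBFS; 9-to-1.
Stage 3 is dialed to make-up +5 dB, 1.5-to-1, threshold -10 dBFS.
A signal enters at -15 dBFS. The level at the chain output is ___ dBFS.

Stage 1: 10 dB above -25 dBFS, reduced 10:1 to 1 dB above → -24 dBFS.
Stage 2: below threshold (-24 ≤ -14); passes unchanged; output -24 dBFS.
Stage 3: below threshold (-24 ≤ -10); passes unchanged; make-up brings it to -19 dBFS.

-19 dBFS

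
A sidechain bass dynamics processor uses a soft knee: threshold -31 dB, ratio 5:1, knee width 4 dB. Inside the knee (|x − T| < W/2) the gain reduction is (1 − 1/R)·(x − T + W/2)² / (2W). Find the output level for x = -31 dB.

-31.4 dB

x − T + W/2 = -31 − (-31) + 2 = 2.
GR = (1 − 1/5) × 2² / 8 = 0.8 × 4 / 8 = 0.4 dB.
Output = -31 − 0.4 = -31.4 dB.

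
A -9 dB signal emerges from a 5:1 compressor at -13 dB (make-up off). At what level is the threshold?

-14 dB

Let T be the threshold. Output overshoot = (input overshoot)/R, so -13 − T = (-9 − T)/5.
5·(-13 − T) = -9 − T → 4·T = -65 − (-9) = -56.
T = -56/4 = -14 dB.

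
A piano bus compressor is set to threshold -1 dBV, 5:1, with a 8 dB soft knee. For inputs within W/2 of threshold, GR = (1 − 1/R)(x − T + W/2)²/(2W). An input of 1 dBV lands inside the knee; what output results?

-0.8 dBV

x − T + W/2 = 1 − (-1) + 4 = 6.
GR = (1 − 1/5) × 6² / 16 = 0.8 × 36 / 16 = 1.8 dB.
Output = 1 − 1.8 = -0.8 dBV.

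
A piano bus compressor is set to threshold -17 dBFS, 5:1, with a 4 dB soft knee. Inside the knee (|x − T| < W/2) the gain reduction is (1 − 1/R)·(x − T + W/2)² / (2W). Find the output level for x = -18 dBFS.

-18.1 dBFS

x − T + W/2 = -18 − (-17) + 2 = 1.
GR = (1 − 1/5) × 1² / 8 = 0.8 × 1 / 8 = 0.1 dB.
Output = -18 − 0.1 = -18.1 dBFS.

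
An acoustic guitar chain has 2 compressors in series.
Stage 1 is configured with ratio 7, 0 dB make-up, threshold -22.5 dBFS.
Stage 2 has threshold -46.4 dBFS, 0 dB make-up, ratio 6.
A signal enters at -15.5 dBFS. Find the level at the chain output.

-42.25 dBFS

Stage 1: -15.5 dBFS is 7 dB over -22.5 dBFS; at 7:1 that becomes 1 dB over, giving -21.5 dBFS.
Stage 2: -21.5 dBFS is 24.9 dB over -46.4 dBFS; at 6:1 that becomes 4.15 dB over, giving -42.25 dBFS.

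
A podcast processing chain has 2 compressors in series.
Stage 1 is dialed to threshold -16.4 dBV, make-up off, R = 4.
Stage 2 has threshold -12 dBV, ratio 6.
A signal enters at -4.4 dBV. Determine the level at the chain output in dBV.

Stage 1: -4.4 dBV is 12 dB over -16.4 dBV; at 4:1 that becomes 3 dB over, giving -13.4 dBV.
Stage 2: -13.4 dBV is at or below the -12 dBV threshold — no compression; output -13.4 dBV.

-13.4 dBV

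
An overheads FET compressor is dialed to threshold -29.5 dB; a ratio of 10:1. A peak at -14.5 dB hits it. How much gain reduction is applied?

13.5 dB

-14.5 dB exceeds the threshold by 15 dB.
After 10:1 compression the overshoot becomes 15/10 = 1.5 dB.
GR = overshoot in − overshoot out = 15 − 1.5 = 13.5 dB.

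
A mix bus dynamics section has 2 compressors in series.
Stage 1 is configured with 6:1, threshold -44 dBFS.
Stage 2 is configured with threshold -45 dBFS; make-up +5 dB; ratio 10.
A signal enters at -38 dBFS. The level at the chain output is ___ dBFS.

-39.8 dBFS

Stage 1: 6 dB above -44 dBFS, reduced 6:1 to 1 dB above → -43 dBFS.
Stage 2: -43 dBFS is 2 dB over -45 dBFS; at 10:1 that becomes 0.2 dB over, giving -44.8 dBFS; +5 dB make-up → -39.8 dBFS.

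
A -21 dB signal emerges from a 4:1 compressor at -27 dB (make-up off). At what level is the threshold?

-29 dB

Let T be the threshold. Output overshoot = (input overshoot)/R, so -27 − T = (-21 − T)/4.
4·(-27 − T) = -21 − T → 3·T = -108 − (-21) = -87.
T = -87/3 = -29 dB.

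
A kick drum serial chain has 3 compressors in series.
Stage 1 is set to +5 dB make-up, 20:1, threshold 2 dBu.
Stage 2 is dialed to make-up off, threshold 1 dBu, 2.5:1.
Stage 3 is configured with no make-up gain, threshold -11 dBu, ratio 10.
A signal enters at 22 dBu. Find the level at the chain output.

-9.52 dBu

Stage 1: 22 dBu is 20 dB over 2 dBu; at 20:1 that becomes 1 dB over, giving 3 dBu; +5 dB make-up → 8 dBu.
Stage 2: 8 dBu is 7 dB over 1 dBu; at 2.5:1 that becomes 2.8 dB over, giving 3.8 dBu.
Stage 3: overshoot 14.8 dB → 14.8/10 = 1.48 dB → -9.52 dBu.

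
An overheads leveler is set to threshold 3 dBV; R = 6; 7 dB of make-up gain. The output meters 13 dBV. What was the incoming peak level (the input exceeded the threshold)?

21 dBV

Remove make-up: 13 − 7 = 6 dBV.
The compressed level sits 6 − 3 = 3 dB over threshold.
Input overshoot = R × output overshoot = 18 dB → input = 3 + 18 = 21 dBV.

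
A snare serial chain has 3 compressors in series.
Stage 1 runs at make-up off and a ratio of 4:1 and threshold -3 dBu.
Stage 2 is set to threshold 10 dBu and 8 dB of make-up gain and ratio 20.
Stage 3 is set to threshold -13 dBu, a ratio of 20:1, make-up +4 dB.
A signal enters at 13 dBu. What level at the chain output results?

Stage 1: overshoot 16 dB → 16/4 = 4 dB → 1 dBu.
Stage 2: 1 dBu is at or below the 10 dBu threshold — no compression; make-up brings it to 9 dBu.
Stage 3: overshoot 22 dB → 22/20 = 1.1 dB → -11.9 dBu; +4 dB make-up → -7.9 dBu.

-7.9 dBu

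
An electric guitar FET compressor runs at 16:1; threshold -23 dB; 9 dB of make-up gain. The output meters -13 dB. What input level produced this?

Remove make-up: -13 − 9 = -22 dB.
The compressed level sits -22 − (-23) = 1 dB over threshold.
Before 16:1 compression the overshoot was 1 × 16 = 16 dB, so input = -23 + 16 = -7 dB.

-7 dB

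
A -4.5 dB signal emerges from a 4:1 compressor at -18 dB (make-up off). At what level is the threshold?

-22.5 dB

Gain reduction = -4.5 − (-18) = 13.5 dB; output overshoot = GR / (R − 1) = 13.5 / 3 = 4.5 dB.
Threshold = output − output overshoot = -18 − 4.5 = -22.5 dB.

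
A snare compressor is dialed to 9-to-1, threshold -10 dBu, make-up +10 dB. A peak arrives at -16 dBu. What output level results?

-16 dBu is 6 dB below the -10 dBu threshold, so no gain reduction is applied.
Make-up gain adds 10 dB: -16 + 10 = -6 dBu.

-6 dBu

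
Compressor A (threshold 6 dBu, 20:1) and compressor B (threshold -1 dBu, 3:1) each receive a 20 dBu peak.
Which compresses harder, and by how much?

A: overshoot 14 dB → output overshoot 0.7 dB → GR 13.3 dB.
B: overshoot 21 dB → output overshoot 7 dB → GR 14 dB.
B reduces 0.7 dB more.

B, by 0.7 dB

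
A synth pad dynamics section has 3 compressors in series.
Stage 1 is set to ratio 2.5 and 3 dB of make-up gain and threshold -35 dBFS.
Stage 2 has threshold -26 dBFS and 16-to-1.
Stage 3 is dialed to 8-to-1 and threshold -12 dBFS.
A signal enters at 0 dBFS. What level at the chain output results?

-25.5 dBFS

Stage 1: 0 dBFS is 35 dB over -35 dBFS; at 2.5:1 that becomes 14 dB over, giving -21 dBFS; +3 dB make-up → -18 dBFS.
Stage 2: 8 dB above -26 dBFS, reduced 16:1 to 0.5 dB above → -25.5 dBFS.
Stage 3: -25.5 dBFS is at or below the -12 dBFS threshold — no compression; output -25.5 dBFS.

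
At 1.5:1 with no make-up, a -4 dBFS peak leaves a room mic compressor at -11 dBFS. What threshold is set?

Input is 21 dB above T (since output overshoot × R = input overshoot: (-11 − T)·1.5 = -4 − T gives T = -25 dBFS).
Check: -25 + (-4 − (-25))/1.5 = -25 + 14 = -11 dBFS. ✓

-25 dBFS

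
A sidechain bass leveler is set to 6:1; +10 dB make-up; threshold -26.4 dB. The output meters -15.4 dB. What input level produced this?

-20.4 dB

Before make-up, the level was -15.4 − 10 = -25.4 dB.
That's 1 dB above the -26.4 dB threshold.
Before 6:1 compression the overshoot was 1 × 6 = 6 dB, so input = -26.4 + 6 = -20.4 dB.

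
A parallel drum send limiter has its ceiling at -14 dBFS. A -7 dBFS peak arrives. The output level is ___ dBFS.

At ∞:1, everything above -14 dBFS is held at the ceiling.

-14 dBFS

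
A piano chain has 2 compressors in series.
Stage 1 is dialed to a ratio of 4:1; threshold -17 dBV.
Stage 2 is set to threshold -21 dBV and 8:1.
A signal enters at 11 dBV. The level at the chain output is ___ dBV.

Stage 1: 11 dBV is 28 dB over -17 dBV; at 4:1 that becomes 7 dB over, giving -10 dBV.
Stage 2: 11 dB above -21 dBV, reduced 8:1 to 1.375 dB above → -19.625 dBV.

-19.625 dBV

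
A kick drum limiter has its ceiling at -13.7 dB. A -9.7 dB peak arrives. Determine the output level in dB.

The limiter clamps the peak to its -13.7 dB ceiling.

-13.7 dB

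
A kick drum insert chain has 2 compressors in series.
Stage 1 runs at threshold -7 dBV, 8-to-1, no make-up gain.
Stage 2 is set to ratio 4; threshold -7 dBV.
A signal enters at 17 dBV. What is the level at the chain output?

-6.25 dBV

Stage 1: 17 dBV is 24 dB over -7 dBV; at 8:1 that becomes 3 dB over, giving -4 dBV.
Stage 2: 3 dB above -7 dBV, reduced 4:1 to 0.75 dB above → -6.25 dBV.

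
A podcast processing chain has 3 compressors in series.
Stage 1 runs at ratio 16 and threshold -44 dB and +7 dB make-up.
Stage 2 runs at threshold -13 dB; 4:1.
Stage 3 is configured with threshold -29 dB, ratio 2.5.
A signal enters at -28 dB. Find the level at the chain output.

Stage 1: 16 dB above -44 dB, reduced 16:1 to 1 dB above → -43 dB; +7 dB make-up → -36 dB.
Stage 2: -36 dB is at or below the -13 dB threshold — no compression; output -36 dB.
Stage 3: -36 dB is at or below the -29 dB threshold — no compression; output -36 dB.

-36 dB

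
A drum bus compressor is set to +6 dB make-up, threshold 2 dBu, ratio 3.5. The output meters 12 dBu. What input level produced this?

Remove make-up: 12 − 6 = 6 dBu.
The compressed level sits 6 − 2 = 4 dB over threshold.
Undo the ratio: input overshoot = 4 × 3.5 = 14 dB, giving input = 16 dBu.

16 dBu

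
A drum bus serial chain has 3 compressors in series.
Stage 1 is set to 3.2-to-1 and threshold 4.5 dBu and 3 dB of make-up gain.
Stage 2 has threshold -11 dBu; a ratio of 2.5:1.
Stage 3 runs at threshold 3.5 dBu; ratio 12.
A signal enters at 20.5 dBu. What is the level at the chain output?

Stage 1: 16 dB above 4.5 dBu, reduced 3.2:1 to 5 dB above → 9.5 dBu; +3 dB make-up → 12.5 dBu.
Stage 2: overshoot 23.5 dB → 23.5/2.5 = 9.4 dB → -1.6 dBu.
Stage 3: below threshold (-1.6 ≤ 3.5); passes unchanged; output -1.6 dBu.

-1.6 dBu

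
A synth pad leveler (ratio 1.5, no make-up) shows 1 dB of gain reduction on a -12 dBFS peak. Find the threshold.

Gain reduction = -12 − (-13) = 1 dB; output overshoot = GR / (R − 1) = 1 / 0.5 = 2 dB.
Threshold = output − output overshoot = -13 − 2 = -15 dBFS.

-15 dBFS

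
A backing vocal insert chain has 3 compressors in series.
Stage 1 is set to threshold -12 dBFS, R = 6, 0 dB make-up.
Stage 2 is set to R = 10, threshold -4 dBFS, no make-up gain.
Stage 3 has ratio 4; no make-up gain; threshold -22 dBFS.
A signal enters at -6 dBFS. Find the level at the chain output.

-19.25 dBFS

Stage 1: 6 dB above -12 dBFS, reduced 6:1 to 1 dB above → -11 dBFS.
Stage 2: below threshold (-11 ≤ -4); passes unchanged; output -11 dBFS.
Stage 3: 11 dB above -22 dBFS, reduced 4:1 to 2.75 dB above → -19.25 dBFS.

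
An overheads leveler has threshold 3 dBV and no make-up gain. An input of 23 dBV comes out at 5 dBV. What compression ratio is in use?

Input overshoot = 23 − 3 = 20 dB; output overshoot = 5 − 3 = 2 dB.
Ratio = 20 / 2 = 10.

10:1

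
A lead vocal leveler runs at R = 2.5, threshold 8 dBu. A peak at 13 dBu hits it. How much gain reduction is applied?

3 dB

13 dBu exceeds the threshold by 5 dB.
At 2.5:1, output sits 5/2.5 = 2 dB above threshold.
Gain reduction = 5 − 2 = 3 dB.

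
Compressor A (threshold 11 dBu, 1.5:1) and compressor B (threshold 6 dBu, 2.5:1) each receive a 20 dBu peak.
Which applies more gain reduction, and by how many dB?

A: overshoot 9 dB → output overshoot 6 dB → GR 3 dB.
B: overshoot 14 dB → output overshoot 5.6 dB → GR 8.4 dB.
Difference: 5.4 dB in favour of B.

B, by 5.4 dB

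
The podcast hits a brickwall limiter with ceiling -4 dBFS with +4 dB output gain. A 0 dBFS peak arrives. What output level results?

0 dBFS

At ∞:1, everything above -4 dBFS is held at the ceiling.
Output gain then adds 4 dB: -4 + 4 = 0 dBFS.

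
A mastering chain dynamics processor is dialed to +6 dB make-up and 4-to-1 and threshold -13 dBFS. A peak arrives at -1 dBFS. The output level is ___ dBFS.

Overshoot: -1 − (-13) = 12 dB.
4:1 compression reduces that to 12/4 = 3 dB over.
Output = -13 + 3 = -10 dBFS; make-up adds 6 dB, giving -4 dBFS.

-4 dBFS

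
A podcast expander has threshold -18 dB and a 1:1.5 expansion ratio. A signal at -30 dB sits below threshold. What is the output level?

-36 dB

Below threshold, a 1:1.5 expander applies gain = (1.5−1)×(T − x) of attenuation.
(1.5−1) × 12 = 6 dB, so output = -30 − 6 = -36 dB.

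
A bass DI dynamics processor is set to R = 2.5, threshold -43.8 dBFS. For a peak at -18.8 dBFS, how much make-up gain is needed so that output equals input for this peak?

15 dB

Without make-up, output = threshold + overshoot/2.5 = -43.8 + 10 = -33.8 dBFS.
Gap to target: 15 dB.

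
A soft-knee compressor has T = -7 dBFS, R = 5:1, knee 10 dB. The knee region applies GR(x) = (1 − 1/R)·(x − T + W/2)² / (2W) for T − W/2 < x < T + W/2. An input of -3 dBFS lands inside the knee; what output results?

-6.24 dBFS

x − T + W/2 = -3 − (-7) + 5 = 9.
GR = (1 − 1/5) × 9² / 20 = 0.8 × 81 / 20 = 3.24 dB.
Output = -3 − 3.24 = -6.24 dBFS.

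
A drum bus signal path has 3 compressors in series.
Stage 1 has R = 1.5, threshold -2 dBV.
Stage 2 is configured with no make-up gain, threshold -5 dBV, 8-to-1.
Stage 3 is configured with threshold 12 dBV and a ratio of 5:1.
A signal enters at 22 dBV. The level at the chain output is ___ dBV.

-2.625 dBV

Stage 1: 22 dBV is 24 dB over -2 dBV; at 1.5:1 that becomes 16 dB over, giving 14 dBV.
Stage 2: 19 dB above -5 dBV, reduced 8:1 to 2.375 dB above → -2.625 dBV.
Stage 3: -2.625 dBV ≤ 12 dBV, so stage 3 doesn't engage; output -2.625 dBV.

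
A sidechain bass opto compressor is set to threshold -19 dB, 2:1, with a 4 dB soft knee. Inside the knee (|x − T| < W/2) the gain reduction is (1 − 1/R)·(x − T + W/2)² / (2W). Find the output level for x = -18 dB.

x − T + W/2 = -18 − (-19) + 2 = 3.
GR = (1 − 1/2) × 3² / 8 = 0.5 × 9 / 8 = 0.5625 dB.
Output = -18 − 0.5625 = -18.5625 dB.

-18.5625 dB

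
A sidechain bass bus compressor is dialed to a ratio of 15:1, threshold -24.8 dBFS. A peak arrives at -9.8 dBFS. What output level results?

-23.8 dBFS

Overshoot: -9.8 − (-24.8) = 15 dB.
The 15 dB excess becomes 1 dB after 15:1 reduction.
So the level is -24.8 + 1 = -23.8 dBFS.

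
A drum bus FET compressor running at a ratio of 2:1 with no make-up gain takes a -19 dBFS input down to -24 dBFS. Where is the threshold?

Let T be the threshold. Output overshoot = (input overshoot)/R, so -24 − T = (-19 − T)/2.
2·(-24 − T) = -19 − T → 1·T = -48 − (-19) = -29.
T = -29/1 = -29 dBFS.

-29 dBFS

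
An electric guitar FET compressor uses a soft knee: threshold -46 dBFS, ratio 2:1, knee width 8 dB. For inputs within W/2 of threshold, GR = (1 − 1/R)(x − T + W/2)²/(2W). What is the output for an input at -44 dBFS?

x − T + W/2 = -44 − (-46) + 4 = 6.
GR = (1 − 1/2) × 6² / 16 = 0.5 × 36 / 16 = 1.125 dB.
Output = -44 − 1.125 = -45.125 dBFS.

-45.125 dBFS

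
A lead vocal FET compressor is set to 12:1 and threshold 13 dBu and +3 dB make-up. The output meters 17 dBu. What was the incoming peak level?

Before make-up, the level was 17 − 3 = 14 dBu.
That's 1 dB above the 13 dBu threshold.
Undo the ratio: input overshoot = 1 × 12 = 12 dB, giving input = 25 dBu.

25 dBu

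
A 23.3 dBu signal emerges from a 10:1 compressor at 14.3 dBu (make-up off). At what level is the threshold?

Let T be the threshold. Output overshoot = (input overshoot)/R, so 14.3 − T = (23.3 − T)/10.
10·(14.3 − T) = 23.3 − T → 9·T = 143 − 23.3 = 119.7.
T = 119.7/9 = 13.3 dBu.

13.3 dBu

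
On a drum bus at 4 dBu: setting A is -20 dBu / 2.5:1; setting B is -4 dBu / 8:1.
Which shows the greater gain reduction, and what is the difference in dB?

A, by 7.4 dB

A: 24 dB over, compressed to 9.6 dB over, so 14.4 dB of GR.
B: 8 dB over, compressed to 1 dB over, so 7 dB of GR.
A applies 7.4 dB more gain reduction.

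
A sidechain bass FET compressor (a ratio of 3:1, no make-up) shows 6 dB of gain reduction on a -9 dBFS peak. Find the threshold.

Gain reduction = -9 − (-15) = 6 dB; output overshoot = GR / (R − 1) = 6 / 2 = 3 dB.
Threshold = output − output overshoot = -15 − 3 = -18 dBFS.

-18 dBFS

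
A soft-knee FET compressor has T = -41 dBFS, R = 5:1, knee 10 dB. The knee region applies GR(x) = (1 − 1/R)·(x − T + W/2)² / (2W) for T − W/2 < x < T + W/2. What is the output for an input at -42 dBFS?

x − T + W/2 = -42 − (-41) + 5 = 4.
GR = (1 − 1/5) × 4² / 20 = 0.8 × 16 / 20 = 0.64 dB.
Output = -42 − 0.64 = -42.64 dBFS.

-42.64 dBFS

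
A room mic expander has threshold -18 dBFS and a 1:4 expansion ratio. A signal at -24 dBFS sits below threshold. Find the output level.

-42 dBFS

Below threshold, a 1:4 expander applies gain = (4−1)×(T − x) of attenuation.
(4−1) × 6 = 18 dB, so output = -24 − 18 = -42 dBFS.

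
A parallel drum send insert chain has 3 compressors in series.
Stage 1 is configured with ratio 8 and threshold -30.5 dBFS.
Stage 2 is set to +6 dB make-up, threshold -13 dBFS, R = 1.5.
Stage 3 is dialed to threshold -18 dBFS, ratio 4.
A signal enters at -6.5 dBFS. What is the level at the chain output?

Stage 1: overshoot 24 dB → 24/8 = 3 dB → -27.5 dBFS.
Stage 2: below threshold (-27.5 ≤ -13); passes unchanged; make-up brings it to -21.5 dBFS.
Stage 3: -21.5 dBFS is at or below the -18 dBFS threshold — no compression; output -21.5 dBFS.

-21.5 dBFS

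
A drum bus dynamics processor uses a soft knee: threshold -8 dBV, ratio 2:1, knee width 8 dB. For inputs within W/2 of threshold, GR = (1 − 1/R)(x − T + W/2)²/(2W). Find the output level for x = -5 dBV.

x − T + W/2 = -5 − (-8) + 4 = 7.
GR = (1 − 1/2) × 7² / 16 = 0.5 × 49 / 16 = 1.53125 dB.
Output = -5 − 1.53125 = -6.53125 dBV.

-6.53125 dBV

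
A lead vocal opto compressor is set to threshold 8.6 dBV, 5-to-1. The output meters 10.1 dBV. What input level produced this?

That's 1.5 dB above the 8.6 dBV threshold.
Undo the ratio: input overshoot = 1.5 × 5 = 7.5 dB, giving input = 16.1 dBV.

16.1 dBV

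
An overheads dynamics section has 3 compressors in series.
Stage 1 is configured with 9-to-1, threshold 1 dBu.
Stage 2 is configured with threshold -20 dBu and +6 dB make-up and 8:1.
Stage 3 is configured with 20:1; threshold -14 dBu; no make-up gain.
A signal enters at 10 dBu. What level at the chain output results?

Stage 1: overshoot 9 dB → 9/9 = 1 dB → 2 dBu.
Stage 2: 22 dB above -20 dBu, reduced 8:1 to 2.75 dB above → -17.25 dBu; +6 dB make-up → -11.25 dBu.
Stage 3: overshoot 2.75 dB → 2.75/20 = 0.1375 dB → -13.8625 dBu.

-13.8625 dBu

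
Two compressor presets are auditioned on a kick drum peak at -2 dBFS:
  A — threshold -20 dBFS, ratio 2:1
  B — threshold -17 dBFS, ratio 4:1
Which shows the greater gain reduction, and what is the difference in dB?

B, by 2.25 dB

A: 18 dB over, compressed to 9 dB over, so 9 dB of GR.
B: 15 dB over, compressed to 3.75 dB over, so 11.25 dB of GR.
Difference: 2.25 dB in favour of B.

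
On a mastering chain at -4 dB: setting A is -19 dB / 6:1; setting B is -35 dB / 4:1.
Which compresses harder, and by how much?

A: 15 dB over, compressed to 2.5 dB over, so 12.5 dB of GR.
B: 31 dB over, compressed to 7.75 dB over, so 23.25 dB of GR.
B applies 10.75 dB more gain reduction.

B, by 10.75 dB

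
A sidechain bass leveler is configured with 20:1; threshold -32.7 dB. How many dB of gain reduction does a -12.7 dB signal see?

-12.7 dB exceeds the threshold by 20 dB.
A 20:1 ratio leaves 1 dB of that excess.
GR = overshoot in − overshoot out = 20 − 1 = 19 dB.

19 dB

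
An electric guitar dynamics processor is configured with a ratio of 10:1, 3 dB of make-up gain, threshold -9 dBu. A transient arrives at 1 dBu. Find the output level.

Overshoot: 1 − (-9) = 10 dB.
The 10 dB excess becomes 1 dB after 10:1 reduction.
Output = -9 + 1 = -8 dBu; make-up adds 3 dB, giving -5 dBu.

-5 dBu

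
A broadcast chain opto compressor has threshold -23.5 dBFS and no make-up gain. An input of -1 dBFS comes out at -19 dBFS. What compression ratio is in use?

5:1

Input overshoot = -1 − (-23.5) = 22.5 dB; output overshoot = -19 − (-23.5) = 4.5 dB.
Ratio = 22.5 / 4.5 = 5.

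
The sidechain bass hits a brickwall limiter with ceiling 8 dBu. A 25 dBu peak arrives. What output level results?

At ∞:1, everything above 8 dBu is held at the ceiling.

8 dBu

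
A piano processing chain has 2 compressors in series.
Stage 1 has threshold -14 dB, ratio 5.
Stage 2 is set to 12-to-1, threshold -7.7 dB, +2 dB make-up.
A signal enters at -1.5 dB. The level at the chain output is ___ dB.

Stage 1: overshoot 12.5 dB → 12.5/5 = 2.5 dB → -11.5 dB.
Stage 2: below threshold (-11.5 ≤ -7.7); passes unchanged; make-up brings it to -9.5 dB.

-9.5 dB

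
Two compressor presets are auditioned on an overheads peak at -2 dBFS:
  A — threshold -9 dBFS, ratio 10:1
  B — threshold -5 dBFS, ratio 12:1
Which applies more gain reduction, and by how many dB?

A: 7 dB over, compressed to 0.7 dB over, so 6.3 dB of GR.
B: 3 dB over, compressed to 0.25 dB over, so 2.75 dB of GR.
Difference: 3.55 dB in favour of A.

A, by 3.55 dB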